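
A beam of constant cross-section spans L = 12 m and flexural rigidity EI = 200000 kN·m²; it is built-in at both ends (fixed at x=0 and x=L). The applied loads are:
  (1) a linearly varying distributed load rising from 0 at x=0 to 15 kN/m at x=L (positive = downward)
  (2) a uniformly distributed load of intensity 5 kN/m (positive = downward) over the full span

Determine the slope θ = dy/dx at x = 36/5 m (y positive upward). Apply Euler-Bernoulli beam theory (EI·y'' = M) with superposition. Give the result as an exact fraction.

Load 1 — triangular load w₀=15 kN/m (0→w₀ over full span):
  θ_1 = -w₀(2x(L-x)(L-2x)(x+2L)+x²(L-x)²)/(120LEI) = -15·(2·(36/5)·(12-(36/5))·(12-2·(36/5))·((36/5)+2·12)+(36/5)²·(12-(36/5))²)/(120·12·200000) = 81/390625 rad
Load 2 — uniform load w=5 kN/m over full span:
  θ_2 = -wx(L-x)(L-2x)/(12EI) = -5·(36/5)·(12-(36/5))·(12-2·(36/5))/(12·200000) = 27/156250 rad
Superposition: θ = Σ θ_i = 297/781250 rad ≈ 0.000380 rad

θ(36/5) = 297/781250 rad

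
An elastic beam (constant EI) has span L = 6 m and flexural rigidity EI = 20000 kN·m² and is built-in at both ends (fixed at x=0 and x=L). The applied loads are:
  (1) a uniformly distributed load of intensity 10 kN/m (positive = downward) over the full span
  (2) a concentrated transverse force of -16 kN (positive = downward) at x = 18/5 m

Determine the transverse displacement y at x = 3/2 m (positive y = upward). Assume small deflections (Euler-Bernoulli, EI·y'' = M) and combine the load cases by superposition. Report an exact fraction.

Load 1 — uniform load w=10 kN/m over full span:
  y_1 = -wx²(L-x)²/(24EI) = -10·(3/2)²·(6-(3/2))²/(24·20000) = -243/256000 m
Load 2 — point force P=-16 kN at a=18/5 m (b=L-a=12/5):
  y_2 = -Pb²x²(3aL-(3a+b)x)/(6L³EI)  [x≤a] = -(-16)·(12/5)²·(3/2)²·(3·(18/5)·6-(3·(18/5)+(12/5))·(3/2))/(6·6³·20000) = 9/25000 m
Superposition: y = Σ y_i = -3771/6400000 m ≈ -0.000589 m

y(3/2) = -3771/6400000 m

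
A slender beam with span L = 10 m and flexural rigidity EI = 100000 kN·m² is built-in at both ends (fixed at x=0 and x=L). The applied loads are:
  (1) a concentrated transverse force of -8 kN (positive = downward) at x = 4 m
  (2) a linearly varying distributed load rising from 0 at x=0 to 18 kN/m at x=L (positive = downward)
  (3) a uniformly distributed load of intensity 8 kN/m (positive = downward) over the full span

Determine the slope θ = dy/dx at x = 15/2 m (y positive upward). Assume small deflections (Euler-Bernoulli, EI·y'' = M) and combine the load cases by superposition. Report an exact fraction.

θ(15/2) = 79469/64000000 rad

Load 1 — point force P=-8 kN at a=4 m (b=L-a=6):
  θ_1 = Pa²(L-x)(2bL-(3b+a)(L-x))/(2L³EI)  [x>a] = (-8)·4²·(10-(15/2))·(2·6·10-(3·6+4)·(10-(15/2)))/(2·10³·100000) = -13/125000 rad
Load 2 — triangular load w₀=18 kN/m (0→w₀ over full span):
  θ_2 = -w₀(2x(L-x)(L-2x)(x+2L)+x²(L-x)²)/(120LEI) = -18·(2·(15/2)·(10-(15/2))·(10-2·(15/2))·((15/2)+2·10)+(15/2)²·(10-(15/2))²)/(120·10·100000) = 369/512000 rad
Load 3 — uniform load w=8 kN/m over full span:
  θ_3 = -wx(L-x)(L-2x)/(12EI) = -8·(15/2)·(10-(15/2))·(10-2·(15/2))/(12·100000) = 1/1600 rad
Superposition: θ = Σ θ_i = 79469/64000000 rad ≈ 0.001242 rad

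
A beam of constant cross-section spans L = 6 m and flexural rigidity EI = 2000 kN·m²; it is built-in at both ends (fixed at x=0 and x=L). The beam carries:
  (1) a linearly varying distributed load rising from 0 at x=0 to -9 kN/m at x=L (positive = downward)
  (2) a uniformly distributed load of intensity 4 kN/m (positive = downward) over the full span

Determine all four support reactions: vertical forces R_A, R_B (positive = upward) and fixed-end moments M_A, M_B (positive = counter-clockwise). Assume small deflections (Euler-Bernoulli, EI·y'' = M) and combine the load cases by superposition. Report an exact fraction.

R_A = 39/10 kN, M_A = 6/5 kN·m, R_B = -69/10 kN, M_B = 21/5 kN·m

Load 1 — triangular load w₀=-9 kN/m (0→w₀ over full span):
  R_A = 3w₀L/20 = 3·(-9)·6/20 = -81/10 kN
  M_A = w₀L²/30 = (-9)·6²/30 = -54/5 kN·m
  R_B = 7w₀L/20 = 7·(-9)·6/20 = -189/10 kN
  M_B = -w₀L²/20 = -(-9)·6²/20 = 81/5 kN·m
Load 2 — uniform load w=4 kN/m over full span:
  R_A = wL/2 = 4·6/2 = 12 kN
  M_A = wL²/12 = 4·6²/12 = 12 kN·m
  R_B = wL/2 = 4·6/2 = 12 kN
  M_B = -wL²/12 = -4·6²/12 = -12 kN·m
Superposition: R_A = 39/10 kN, M_A = 6/5 kN·m, R_B = -69/10 kN, M_B = 21/5 kN·m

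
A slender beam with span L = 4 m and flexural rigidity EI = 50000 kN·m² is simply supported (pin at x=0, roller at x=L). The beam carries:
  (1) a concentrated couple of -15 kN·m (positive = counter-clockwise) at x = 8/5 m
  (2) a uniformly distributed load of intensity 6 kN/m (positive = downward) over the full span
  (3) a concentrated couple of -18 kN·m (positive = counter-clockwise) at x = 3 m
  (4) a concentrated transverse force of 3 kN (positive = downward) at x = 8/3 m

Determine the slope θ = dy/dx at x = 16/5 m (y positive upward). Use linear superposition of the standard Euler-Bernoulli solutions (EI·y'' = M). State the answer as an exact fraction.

Load 1 — applied couple M₀=-15 kN·m at a=8/5 m (b=L-a=12/5):
  θ_1 = (M₀x²/(2L)-M₀(x-a)+C₁)/EI  [x>a] with C₁=M₀(3b²-L²)/(6L)=-4/5 = ((-15)·(16/5)²/(2·4)-(-15)·((16/5)-(8/5))+(-4/5))/50000 = 1/12500 rad
Load 2 — uniform load w=6 kN/m over full span:
  θ_2 = -w(L³-6Lx²+4x³)/(24EI) = -6·(4³-6·4·(16/5)²+4·(16/5)³)/(24·50000) = 99/390625 rad
Load 3 — applied couple M₀=-18 kN·m at a=3 m (b=L-a=1):
  θ_3 = (M₀x²/(2L)-M₀(x-a)+C₁)/EI  [x>a] with C₁=M₀(3b²-L²)/(6L)=39/4 = ((-18)·(16/5)²/(2·4)-(-18)·((16/5)-3)+(39/4))/50000 = -969/5000000 rad
Load 4 — point force P=3 kN at a=8/3 m (b=L-a=4/3):
  θ_4 = -Pa(2L²-6Lx+3x²+a²)/(6LEI)  [x>a] = -3·(8/3)·(2·4²-6·4·(16/5)+3·(16/5)²+(8/3)²)/(6·4·50000) = 98/2109375 rad
Superposition: θ = Σ θ_i = 125617/675000000 rad ≈ 0.000186 rad

θ(16/5) = 125617/675000000 rad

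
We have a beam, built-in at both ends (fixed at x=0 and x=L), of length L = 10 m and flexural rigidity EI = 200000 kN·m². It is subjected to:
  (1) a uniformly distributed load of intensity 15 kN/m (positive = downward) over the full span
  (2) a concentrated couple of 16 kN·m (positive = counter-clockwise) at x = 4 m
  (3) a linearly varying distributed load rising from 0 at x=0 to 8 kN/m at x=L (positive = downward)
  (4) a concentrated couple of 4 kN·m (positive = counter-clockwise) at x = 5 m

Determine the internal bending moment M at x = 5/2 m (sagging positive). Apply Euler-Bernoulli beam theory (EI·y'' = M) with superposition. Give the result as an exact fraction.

M(5/2) = 4243/200 kN·m

Load 1 — uniform load w=15 kN/m over full span:
  M_1 = wLx/2 - wL²/12 - wx²/2 = 15·10·(5/2)/2 - 15·10²/12 - 15·(5/2)²/2 = 125/8 kN·m
Load 2 — applied couple M₀=16 kN·m at a=4 m (b=L-a=6):
  M_2 = R_Ax - M_A  [x≤a] with R_A=288/125, M_A=48/25 = (288/125)·(5/2) - (48/25) = 96/25 kN·m
Load 3 — triangular load w₀=8 kN/m (0→w₀ over full span):
  M_3 = 3w₀Lx/20 - w₀L²/30 - w₀x³/(6L) = 3·8·10·(5/2)/20 - 8·10²/30 - 8·(5/2)³/(6·10) = 5/4 kN·m
Load 4 — applied couple M₀=4 kN·m at a=5 m (b=L-a=5):
  M_4 = R_Ax - M_A  [x≤a] with R_A=3/5, M_A=1 = (3/5)·(5/2) - 1 = 1/2 kN·m
Superposition: M = Σ M_i = 4243/200 kN·m ≈ 21.215000 kN·m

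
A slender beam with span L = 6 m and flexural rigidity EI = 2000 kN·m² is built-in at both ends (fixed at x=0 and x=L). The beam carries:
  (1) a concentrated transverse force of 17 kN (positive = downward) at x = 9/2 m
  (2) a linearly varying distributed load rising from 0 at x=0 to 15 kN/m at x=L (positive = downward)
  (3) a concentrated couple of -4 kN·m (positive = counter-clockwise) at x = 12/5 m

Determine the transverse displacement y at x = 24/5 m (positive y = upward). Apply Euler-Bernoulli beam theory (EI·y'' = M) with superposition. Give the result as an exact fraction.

y(24/5) = -922689/100000000 m

Load 1 — point force P=17 kN at a=9/2 m (b=L-a=3/2):
  y_1 = -Pa²(L-x)²(3bL-(3b+a)(L-x))/(6L³EI)  [x>a] = -17·(9/2)²·(6-(24/5))²·(3·(3/2)·6-(3·(3/2)+(9/2))·(6-(24/5)))/(6·6³·2000) = -12393/4000000 m
Load 2 — triangular load w₀=15 kN/m (0→w₀ over full span):
  y_2 = -w₀x²(L-x)²(x+2L)/(120LEI) = -15·(24/5)²·(6-(24/5))²·((24/5)+2·6)/(120·6·2000) = -2268/390625 m
Load 3 — applied couple M₀=-4 kN·m at a=12/5 m (b=L-a=18/5):
  y_3 = (R_Ax³/6 - M_Ax²/2 - M₀(x-a)²/2)/EI  [x>a] with R_A=-24/25, M_A=-12/25 = ((-24/25)·(24/5)³/6 - (-12/25)·(24/5)²/2 - (-4)·((24/5)-(12/5))²/2)/2000 = -126/390625 m
Superposition: y = Σ y_i = -922689/100000000 m ≈ -0.009227 m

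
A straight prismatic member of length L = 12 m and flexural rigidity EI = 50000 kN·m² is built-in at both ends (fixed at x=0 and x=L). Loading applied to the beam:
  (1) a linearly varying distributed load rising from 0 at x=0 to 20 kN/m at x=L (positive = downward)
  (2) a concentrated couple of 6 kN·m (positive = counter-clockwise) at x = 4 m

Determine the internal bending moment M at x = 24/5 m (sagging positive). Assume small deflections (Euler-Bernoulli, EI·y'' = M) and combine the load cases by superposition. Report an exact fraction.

Load 1 — triangular load w₀=20 kN/m (0→w₀ over full span):
  M_1 = 3w₀Lx/20 - w₀L²/30 - w₀x³/(6L) = 3·20·12·(24/5)/20 - 20·12²/30 - 20·(24/5)³/(6·12) = 1152/25 kN·m
Load 2 — applied couple M₀=6 kN·m at a=4 m (b=L-a=8):
  M_2 = R_Ax - M_A - M₀  [x>a] with R_A=2/3, M_A=0 = (2/3)·(24/5) - 0 - 6 = -14/5 kN·m
Superposition: M = Σ M_i = 1082/25 kN·m ≈ 43.280000 kN·m

M(24/5) = 1082/25 kN·m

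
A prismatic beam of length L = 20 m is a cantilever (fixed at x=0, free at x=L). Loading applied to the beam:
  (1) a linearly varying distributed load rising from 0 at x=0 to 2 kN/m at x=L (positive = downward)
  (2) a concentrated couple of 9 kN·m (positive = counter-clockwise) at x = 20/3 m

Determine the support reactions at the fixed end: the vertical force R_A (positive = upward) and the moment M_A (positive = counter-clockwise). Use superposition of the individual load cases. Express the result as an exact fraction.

Load 1 — triangular load w₀=2 kN/m (0→w₀ over full span):
  R_A = w₀L/2 = 2·20/2 = 20 kN
  M_A = w₀L²/3 = 2·20²/3 = 800/3 kN·m
Load 2 — applied couple M₀=9 kN·m at a=20/3 m (b=L-a=40/3):
  R_A = 0 kN
  M_A = -M₀ = -9 kN·m
Superposition: R_A = 20 kN, M_A = 773/3 kN·m

R_A = 20 kN, M_A = 773/3 kN·m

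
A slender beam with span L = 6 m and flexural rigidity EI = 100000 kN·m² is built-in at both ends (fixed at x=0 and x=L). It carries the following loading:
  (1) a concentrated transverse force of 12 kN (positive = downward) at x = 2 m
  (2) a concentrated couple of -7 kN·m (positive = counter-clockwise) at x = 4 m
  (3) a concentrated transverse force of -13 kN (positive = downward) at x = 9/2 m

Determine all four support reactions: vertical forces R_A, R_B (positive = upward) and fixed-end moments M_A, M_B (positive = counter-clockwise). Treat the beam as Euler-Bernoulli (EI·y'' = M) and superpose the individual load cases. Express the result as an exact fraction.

R_A = 509/96 kN, M_A = 449/96 kN·m, R_B = -605/96 kN, M_B = 541/96 kN·m

Load 1 — point force P=12 kN at a=2 m (b=L-a=4):
  R_A = Pb²(3a+b)/L³ = 12·4²·(3·2+4)/6³ = 80/9 kN
  M_A = Pab²/L² = 12·2·4²/6² = 32/3 kN·m
  R_B = Pa²(a+3b)/L³ = 12·2²·(2+3·4)/6³ = 28/9 kN
  M_B = -Pa²b/L² = -12·2²·4/6² = -16/3 kN·m
Load 2 — applied couple M₀=-7 kN·m at a=4 m (b=L-a=2):
  R_A = 6M₀ab/L³ = 6·(-7)·4·2/6³ = -14/9 kN
  M_A = M₀b(2a-b)/L² = (-7)·2·(2·4-2)/6² = -7/3 kN·m
  R_B = -6M₀ab/L³ = -6·(-7)·4·2/6³ = 14/9 kN
  M_B = M₀a(2b-a)/L² = (-7)·4·(2·2-4)/6² = 0 kN·m
Load 3 — point force P=-13 kN at a=9/2 m (b=L-a=3/2):
  R_A = Pb²(3a+b)/L³ = (-13)·(3/2)²·(3·(9/2)+(3/2))/6³ = -65/32 kN
  M_A = Pab²/L² = (-13)·(9/2)·(3/2)²/6² = -117/32 kN·m
  R_B = Pa²(a+3b)/L³ = (-13)·(9/2)²·((9/2)+3·(3/2))/6³ = -351/32 kN
  M_B = -Pa²b/L² = -(-13)·(9/2)²·(3/2)/6² = 351/32 kN·m
Superposition: R_A = 509/96 kN, M_A = 449/96 kN·m, R_B = -605/96 kN, M_B = 541/96 kN·m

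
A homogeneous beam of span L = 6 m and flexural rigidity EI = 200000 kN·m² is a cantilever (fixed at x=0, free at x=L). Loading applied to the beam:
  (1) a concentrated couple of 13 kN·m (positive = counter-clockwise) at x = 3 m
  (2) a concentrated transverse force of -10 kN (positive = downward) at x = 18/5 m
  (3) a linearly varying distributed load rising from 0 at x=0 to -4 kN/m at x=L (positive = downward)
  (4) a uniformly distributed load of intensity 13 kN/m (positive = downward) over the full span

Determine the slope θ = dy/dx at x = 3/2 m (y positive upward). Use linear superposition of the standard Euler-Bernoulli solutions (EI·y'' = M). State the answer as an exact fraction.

θ(3/2) = -9579/12800000 rad

Load 1 — applied couple M₀=13 kN·m at a=3 m (b=L-a=3):
  θ_1 = M₀x/EI  [x≤a] = 13·(3/2)/200000 = 39/400000 rad
Load 2 — point force P=-10 kN at a=18/5 m (b=L-a=12/5):
  θ_2 = -Px(2a-x)/(2EI)  [x≤a] = -(-10)·(3/2)·(2·(18/5)-(3/2))/(2·200000) = 171/800000 rad
Load 3 — triangular load w₀=-4 kN/m (0→w₀ over full span):
  θ_3 = (w₀Lx²/4-w₀L²x/3-w₀x⁴/(24L))/EI = ((-4)·6·(3/2)²/4-(-4)·6²·(3/2)/3-(-4)·(3/2)⁴/(24·6))/200000 = 3753/12800000 rad
Load 4 — uniform load w=13 kN/m over full span:
  θ_4 = -wx(x²-3Lx+3L²)/(6EI) = -13·(3/2)·((3/2)²-3·6·(3/2)+3·6²)/(6·200000) = -4329/3200000 rad
Superposition: θ = Σ θ_i = -9579/12800000 rad ≈ -0.000748 rad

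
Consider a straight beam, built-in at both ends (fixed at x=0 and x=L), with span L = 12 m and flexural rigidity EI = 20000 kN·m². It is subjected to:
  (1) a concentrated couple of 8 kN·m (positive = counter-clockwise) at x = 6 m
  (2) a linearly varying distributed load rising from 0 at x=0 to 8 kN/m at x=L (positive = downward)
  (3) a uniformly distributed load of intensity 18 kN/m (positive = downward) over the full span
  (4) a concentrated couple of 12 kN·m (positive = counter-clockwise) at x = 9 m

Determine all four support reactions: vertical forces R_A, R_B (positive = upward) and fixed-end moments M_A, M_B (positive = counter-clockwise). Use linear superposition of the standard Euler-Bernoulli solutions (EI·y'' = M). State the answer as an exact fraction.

Load 1 — applied couple M₀=8 kN·m at a=6 m (b=L-a=6):
  R_A = 6M₀ab/L³ = 6·8·6·6/12³ = 1 kN
  M_A = M₀b(2a-b)/L² = 8·6·(2·6-6)/12² = 2 kN·m
  R_B = -6M₀ab/L³ = -6·8·6·6/12³ = -1 kN
  M_B = M₀a(2b-a)/L² = 8·6·(2·6-6)/12² = 2 kN·m
Load 2 — triangular load w₀=8 kN/m (0→w₀ over full span):
  R_A = 3w₀L/20 = 3·8·12/20 = 72/5 kN
  M_A = w₀L²/30 = 8·12²/30 = 192/5 kN·m
  R_B = 7w₀L/20 = 7·8·12/20 = 168/5 kN
  M_B = -w₀L²/20 = -8·12²/20 = -288/5 kN·m
Load 3 — uniform load w=18 kN/m over full span:
  R_A = wL/2 = 18·12/2 = 108 kN
  M_A = wL²/12 = 18·12²/12 = 216 kN·m
  R_B = wL/2 = 18·12/2 = 108 kN
  M_B = -wL²/12 = -18·12²/12 = -216 kN·m
Load 4 — applied couple M₀=12 kN·m at a=9 m (b=L-a=3):
  R_A = 6M₀ab/L³ = 6·12·9·3/12³ = 9/8 kN
  M_A = M₀b(2a-b)/L² = 12·3·(2·9-3)/12² = 15/4 kN·m
  R_B = -6M₀ab/L³ = -6·12·9·3/12³ = -9/8 kN
  M_B = M₀a(2b-a)/L² = 12·9·(2·3-9)/12² = -9/4 kN·m
Superposition: R_A = 4981/40 kN, M_A = 5203/20 kN·m, R_B = 5579/40 kN, M_B = -5477/20 kN·m

R_A = 4981/40 kN, M_A = 5203/20 kN·m, R_B = 5579/40 kN, M_B = -5477/20 kN·m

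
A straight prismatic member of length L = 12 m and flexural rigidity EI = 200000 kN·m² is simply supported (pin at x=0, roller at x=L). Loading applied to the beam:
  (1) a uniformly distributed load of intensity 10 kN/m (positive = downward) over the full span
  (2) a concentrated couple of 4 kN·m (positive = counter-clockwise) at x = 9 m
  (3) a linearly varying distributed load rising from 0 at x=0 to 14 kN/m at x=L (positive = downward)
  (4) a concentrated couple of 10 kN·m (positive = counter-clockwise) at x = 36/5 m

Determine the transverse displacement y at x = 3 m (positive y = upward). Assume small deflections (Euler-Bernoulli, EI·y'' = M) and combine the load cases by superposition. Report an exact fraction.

y(3) = -260541/16000000 m

Load 1 — uniform load w=10 kN/m over full span:
  y_1 = -wx(L³-2Lx²+x³)/(24EI) = -10·3·(12³-2·12·3²+3³)/(24·200000) = -1539/160000 m
Load 2 — applied couple M₀=4 kN·m at a=9 m (b=L-a=3):
  y_2 = (M₀x³/(6L)+C₁x)/EI  [x≤a] with C₁=M₀(3b²-L²)/(6L)=-13/2 = (4·3³/(6·12)+(-13/2)·3)/200000 = -9/100000 m
Load 3 — triangular load w₀=14 kN/m (0→w₀ over full span):
  y_3 = -w₀x(7L⁴-10L²x²+3x⁴)/(360LEI) = -14·3·(7·12⁴-10·12²·3²+3·3⁴)/(360·12·200000) = -20601/3200000 m
Load 4 — applied couple M₀=10 kN·m at a=36/5 m (b=L-a=24/5):
  y_4 = (M₀x³/(6L)+C₁x)/EI  [x≤a] with C₁=M₀(3b²-L²)/(6L)=-52/5 = (10·3³/(6·12)+(-52/5)·3)/200000 = -549/4000000 m
Superposition: y = Σ y_i = -260541/16000000 m ≈ -0.016284 m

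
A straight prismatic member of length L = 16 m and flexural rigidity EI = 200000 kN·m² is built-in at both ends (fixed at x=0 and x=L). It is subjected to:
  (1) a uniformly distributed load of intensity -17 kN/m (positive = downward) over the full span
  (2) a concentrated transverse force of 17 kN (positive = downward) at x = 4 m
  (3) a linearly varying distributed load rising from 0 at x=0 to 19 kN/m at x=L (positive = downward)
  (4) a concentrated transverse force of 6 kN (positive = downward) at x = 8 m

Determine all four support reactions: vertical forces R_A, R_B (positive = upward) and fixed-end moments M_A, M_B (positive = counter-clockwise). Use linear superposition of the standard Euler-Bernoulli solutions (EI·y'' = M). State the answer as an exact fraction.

R_A = -11689/160 kN, M_A = -9017/60 kN·m, R_B = -3831/160 kN, M_B = 5683/60 kN·m

Load 1 — uniform load w=-17 kN/m over full span:
  R_A = wL/2 = (-17)·16/2 = -136 kN
  M_A = wL²/12 = (-17)·16²/12 = -1088/3 kN·m
  R_B = wL/2 = (-17)·16/2 = -136 kN
  M_B = -wL²/12 = -(-17)·16²/12 = 1088/3 kN·m
Load 2 — point force P=17 kN at a=4 m (b=L-a=12):
  R_A = Pb²(3a+b)/L³ = 17·12²·(3·4+12)/16³ = 459/32 kN
  M_A = Pab²/L² = 17·4·12²/16² = 153/4 kN·m
  R_B = Pa²(a+3b)/L³ = 17·4²·(4+3·12)/16³ = 85/32 kN
  M_B = -Pa²b/L² = -17·4²·12/16² = -51/4 kN·m
Load 3 — triangular load w₀=19 kN/m (0→w₀ over full span):
  R_A = 3w₀L/20 = 3·19·16/20 = 228/5 kN
  M_A = w₀L²/30 = 19·16²/30 = 2432/15 kN·m
  R_B = 7w₀L/20 = 7·19·16/20 = 532/5 kN
  M_B = -w₀L²/20 = -19·16²/20 = -1216/5 kN·m
Load 4 — point force P=6 kN at a=8 m (b=L-a=8):
  R_A = Pb²(3a+b)/L³ = 6·8²·(3·8+8)/16³ = 3 kN
  M_A = Pab²/L² = 6·8·8²/16² = 12 kN·m
  R_B = Pa²(a+3b)/L³ = 6·8²·(8+3·8)/16³ = 3 kN
  M_B = -Pa²b/L² = -6·8²·8/16² = -12 kN·m
Superposition: R_A = -11689/160 kN, M_A = -9017/60 kN·m, R_B = -3831/160 kN, M_B = 5683/60 kN·m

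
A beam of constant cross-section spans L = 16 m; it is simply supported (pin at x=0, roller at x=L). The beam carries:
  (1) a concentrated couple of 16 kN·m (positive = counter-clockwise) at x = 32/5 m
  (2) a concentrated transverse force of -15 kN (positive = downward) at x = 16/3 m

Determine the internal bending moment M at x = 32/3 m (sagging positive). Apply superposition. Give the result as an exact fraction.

Load 1 — applied couple M₀=16 kN·m at a=32/5 m (b=L-a=48/5):
  M_1 = M₀x/L - M₀  [x>a] = 16·(32/3)/16 - 16 = -16/3 kN·m
Load 2 — point force P=-15 kN at a=16/3 m (b=L-a=32/3):
  M_2 = Pa(L-x)/L  [x>a] = (-15)·(16/3)·(16-(32/3))/16 = -80/3 kN·m
Superposition: M = Σ M_i = -32 kN·m ≈ -32.000000 kN·m

M(32/3) = -32 kN·m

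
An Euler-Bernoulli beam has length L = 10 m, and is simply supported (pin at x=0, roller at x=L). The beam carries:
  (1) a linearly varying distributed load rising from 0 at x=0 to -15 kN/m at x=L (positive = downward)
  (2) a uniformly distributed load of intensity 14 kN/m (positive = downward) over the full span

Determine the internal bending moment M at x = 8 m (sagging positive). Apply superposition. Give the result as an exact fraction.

Load 1 — triangular load w₀=-15 kN/m (0→w₀ over full span):
  M_1 = w₀Lx/6 - w₀x³/(6L) = (-15)·10·8/6 - (-15)·8³/(6·10) = -72 kN·m
Load 2 — uniform load w=14 kN/m over full span:
  M_2 = wx(L-x)/2 = 14·8·(10-8)/2 = 112 kN·m
Superposition: M = Σ M_i = 40 kN·m ≈ 40.000000 kN·m

M(8) = 40 kN·m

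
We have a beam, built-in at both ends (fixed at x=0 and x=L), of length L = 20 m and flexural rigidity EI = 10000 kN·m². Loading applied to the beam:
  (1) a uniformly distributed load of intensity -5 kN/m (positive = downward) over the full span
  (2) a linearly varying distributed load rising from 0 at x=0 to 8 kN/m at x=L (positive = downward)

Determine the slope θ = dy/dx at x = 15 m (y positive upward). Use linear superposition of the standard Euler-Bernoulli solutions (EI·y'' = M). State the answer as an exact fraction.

Load 1 — uniform load w=-5 kN/m over full span:
  θ_1 = -wx(L-x)(L-2x)/(12EI) = -(-5)·15·(20-15)·(20-2·15)/(12·10000) = -1/32 rad
Load 2 — triangular load w₀=8 kN/m (0→w₀ over full span):
  θ_2 = -w₀(2x(L-x)(L-2x)(x+2L)+x²(L-x)²)/(120LEI) = -8·(2·15·(20-15)·(20-2·15)·(15+2·20)+15²·(20-15)²)/(120·20·10000) = 41/1600 rad
Superposition: θ = Σ θ_i = -9/1600 rad ≈ -0.005625 rad

θ(15) = -9/1600 rad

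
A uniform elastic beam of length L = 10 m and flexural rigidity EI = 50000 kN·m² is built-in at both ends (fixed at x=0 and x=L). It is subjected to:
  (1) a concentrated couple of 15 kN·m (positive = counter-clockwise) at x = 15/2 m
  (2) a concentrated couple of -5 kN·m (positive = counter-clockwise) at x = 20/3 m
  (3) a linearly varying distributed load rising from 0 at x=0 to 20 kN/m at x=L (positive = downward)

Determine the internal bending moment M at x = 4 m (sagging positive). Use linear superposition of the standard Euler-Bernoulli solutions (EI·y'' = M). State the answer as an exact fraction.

M(4) = 529/16 kN·m

Load 1 — applied couple M₀=15 kN·m at a=15/2 m (b=L-a=5/2):
  M_1 = R_Ax - M_A  [x≤a] with R_A=27/16, M_A=75/16 = (27/16)·4 - (75/16) = 33/16 kN·m
Load 2 — applied couple M₀=-5 kN·m at a=20/3 m (b=L-a=10/3):
  M_2 = R_Ax - M_A  [x≤a] with R_A=-2/3, M_A=-5/3 = (-2/3)·4 - (-5/3) = -1 kN·m
Load 3 — triangular load w₀=20 kN/m (0→w₀ over full span):
  M_3 = 3w₀Lx/20 - w₀L²/30 - w₀x³/(6L) = 3·20·10·4/20 - 20·10²/30 - 20·4³/(6·10) = 32 kN·m
Superposition: M = Σ M_i = 529/16 kN·m ≈ 33.062500 kN·m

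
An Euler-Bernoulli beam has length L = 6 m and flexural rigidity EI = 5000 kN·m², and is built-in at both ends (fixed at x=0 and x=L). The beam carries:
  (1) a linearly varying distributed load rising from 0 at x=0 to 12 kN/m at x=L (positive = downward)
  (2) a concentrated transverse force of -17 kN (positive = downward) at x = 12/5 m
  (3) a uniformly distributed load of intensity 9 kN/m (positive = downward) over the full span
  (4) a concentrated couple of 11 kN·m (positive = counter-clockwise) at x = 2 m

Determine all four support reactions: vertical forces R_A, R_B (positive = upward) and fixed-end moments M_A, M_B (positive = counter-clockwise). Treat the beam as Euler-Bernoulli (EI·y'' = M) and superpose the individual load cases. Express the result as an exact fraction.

R_A = 32882/1125 kN, M_A = 3339/125 kN·m, R_B = 49243/1125 kN, M_B = -13178/375 kN·m

Load 1 — triangular load w₀=12 kN/m (0→w₀ over full span):
  R_A = 3w₀L/20 = 3·12·6/20 = 54/5 kN
  M_A = w₀L²/30 = 12·6²/30 = 72/5 kN·m
  R_B = 7w₀L/20 = 7·12·6/20 = 126/5 kN
  M_B = -w₀L²/20 = -12·6²/20 = -108/5 kN·m
Load 2 — point force P=-17 kN at a=12/5 m (b=L-a=18/5):
  R_A = Pb²(3a+b)/L³ = (-17)·(18/5)²·(3·(12/5)+(18/5))/6³ = -1377/125 kN
  M_A = Pab²/L² = (-17)·(12/5)·(18/5)²/6² = -1836/125 kN·m
  R_B = Pa²(a+3b)/L³ = (-17)·(12/5)²·((12/5)+3·(18/5))/6³ = -748/125 kN
  M_B = -Pa²b/L² = -(-17)·(12/5)²·(18/5)/6² = 1224/125 kN·m
Load 3 — uniform load w=9 kN/m over full span:
  R_A = wL/2 = 9·6/2 = 27 kN
  M_A = wL²/12 = 9·6²/12 = 27 kN·m
  R_B = wL/2 = 9·6/2 = 27 kN
  M_B = -wL²/12 = -9·6²/12 = -27 kN·m
Load 4 — applied couple M₀=11 kN·m at a=2 m (b=L-a=4):
  R_A = 6M₀ab/L³ = 6·11·2·4/6³ = 22/9 kN
  M_A = M₀b(2a-b)/L² = 11·4·(2·2-4)/6² = 0 kN·m
  R_B = -6M₀ab/L³ = -6·11·2·4/6³ = -22/9 kN
  M_B = M₀a(2b-a)/L² = 11·2·(2·4-2)/6² = 11/3 kN·m
Superposition: R_A = 32882/1125 kN, M_A = 3339/125 kN·m, R_B = 49243/1125 kN, M_B = -13178/375 kN·m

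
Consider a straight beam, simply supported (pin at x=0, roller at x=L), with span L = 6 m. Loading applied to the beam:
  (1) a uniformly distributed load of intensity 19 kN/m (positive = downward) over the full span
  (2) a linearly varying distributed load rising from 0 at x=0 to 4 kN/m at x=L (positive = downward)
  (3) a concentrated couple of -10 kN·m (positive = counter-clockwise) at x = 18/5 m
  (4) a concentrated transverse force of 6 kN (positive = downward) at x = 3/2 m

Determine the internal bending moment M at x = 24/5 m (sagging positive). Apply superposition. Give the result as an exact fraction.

M(24/5) = 8179/125 kN·m

Load 1 — uniform load w=19 kN/m over full span:
  M_1 = wx(L-x)/2 = 19·(24/5)·(6-(24/5))/2 = 1368/25 kN·m
Load 2 — triangular load w₀=4 kN/m (0→w₀ over full span):
  M_2 = w₀Lx/6 - w₀x³/(6L) = 4·6·(24/5)/6 - 4·(24/5)³/(6·6) = 864/125 kN·m
Load 3 — applied couple M₀=-10 kN·m at a=18/5 m (b=L-a=12/5):
  M_3 = M₀x/L - M₀  [x>a] = (-10)·(24/5)/6 - (-10) = 2 kN·m
Load 4 — point force P=6 kN at a=3/2 m (b=L-a=9/2):
  M_4 = Pa(L-x)/L  [x>a] = 6·(3/2)·(6-(24/5))/6 = 9/5 kN·m
Superposition: M = Σ M_i = 8179/125 kN·m ≈ 65.432000 kN·m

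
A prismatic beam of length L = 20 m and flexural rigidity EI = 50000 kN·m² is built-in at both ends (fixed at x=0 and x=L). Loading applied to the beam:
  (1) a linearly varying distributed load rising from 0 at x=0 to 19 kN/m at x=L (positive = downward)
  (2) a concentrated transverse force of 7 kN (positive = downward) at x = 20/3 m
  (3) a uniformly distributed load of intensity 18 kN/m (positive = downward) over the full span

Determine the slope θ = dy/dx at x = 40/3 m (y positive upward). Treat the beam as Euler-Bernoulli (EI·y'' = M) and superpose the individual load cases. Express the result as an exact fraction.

θ(40/3) = 61/2250 rad

Load 1 — triangular load w₀=19 kN/m (0→w₀ over full span):
  θ_1 = -w₀(2x(L-x)(L-2x)(x+2L)+x²(L-x)²)/(120LEI) = -19·(2·(40/3)·(20-(40/3))·(20-2·(40/3))·((40/3)+2·20)+(40/3)²·(20-(40/3))²)/(120·20·50000) = 266/30375 rad
Load 2 — point force P=7 kN at a=20/3 m (b=L-a=40/3):
  θ_2 = Pa²(L-x)(2bL-(3b+a)(L-x))/(2L³EI)  [x>a] = 7·(20/3)²·(20-(40/3))·(2·(40/3)·20-(3·(40/3)+(20/3))·(20-(40/3)))/(2·20³·50000) = 7/12150 rad
Load 3 — uniform load w=18 kN/m over full span:
  θ_3 = -wx(L-x)(L-2x)/(12EI) = -18·(40/3)·(20-(40/3))·(20-2·(40/3))/(12·50000) = 4/225 rad
Superposition: θ = Σ θ_i = 61/2250 rad ≈ 0.027111 rad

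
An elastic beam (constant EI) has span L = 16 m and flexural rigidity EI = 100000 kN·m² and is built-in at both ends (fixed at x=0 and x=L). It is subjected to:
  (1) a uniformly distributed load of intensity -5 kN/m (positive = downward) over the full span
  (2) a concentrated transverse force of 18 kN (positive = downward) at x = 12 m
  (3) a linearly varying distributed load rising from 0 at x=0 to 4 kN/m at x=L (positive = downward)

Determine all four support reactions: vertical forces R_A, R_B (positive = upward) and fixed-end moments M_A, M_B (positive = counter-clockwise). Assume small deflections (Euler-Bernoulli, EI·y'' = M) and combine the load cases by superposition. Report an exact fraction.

Load 1 — uniform load w=-5 kN/m over full span:
  R_A = wL/2 = (-5)·16/2 = -40 kN
  M_A = wL²/12 = (-5)·16²/12 = -320/3 kN·m
  R_B = wL/2 = (-5)·16/2 = -40 kN
  M_B = -wL²/12 = -(-5)·16²/12 = 320/3 kN·m
Load 2 — point force P=18 kN at a=12 m (b=L-a=4):
  R_A = Pb²(3a+b)/L³ = 18·4²·(3·12+4)/16³ = 45/16 kN
  M_A = Pab²/L² = 18·12·4²/16² = 27/2 kN·m
  R_B = Pa²(a+3b)/L³ = 18·12²·(12+3·4)/16³ = 243/16 kN
  M_B = -Pa²b/L² = -18·12²·4/16² = -81/2 kN·m
Load 3 — triangular load w₀=4 kN/m (0→w₀ over full span):
  R_A = 3w₀L/20 = 3·4·16/20 = 48/5 kN
  M_A = w₀L²/30 = 4·16²/30 = 512/15 kN·m
  R_B = 7w₀L/20 = 7·4·16/20 = 112/5 kN
  M_B = -w₀L²/20 = -4·16²/20 = -256/5 kN·m
Superposition: R_A = -2207/80 kN, M_A = -1771/30 kN·m, R_B = -193/80 kN, M_B = 449/30 kN·m

R_A = -2207/80 kN, M_A = -1771/30 kN·m, R_B = -193/80 kN, M_B = 449/30 kN·m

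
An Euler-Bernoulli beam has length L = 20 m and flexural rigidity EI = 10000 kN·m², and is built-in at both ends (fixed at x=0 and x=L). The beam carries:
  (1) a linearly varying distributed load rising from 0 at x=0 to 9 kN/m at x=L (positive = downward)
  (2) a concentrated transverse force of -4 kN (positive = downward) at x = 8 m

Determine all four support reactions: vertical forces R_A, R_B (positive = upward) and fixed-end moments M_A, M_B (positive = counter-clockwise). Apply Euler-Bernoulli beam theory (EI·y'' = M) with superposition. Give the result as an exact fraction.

R_A = 3051/125 kN, M_A = 2712/25 kN·m, R_B = 7699/125 kN, M_B = -4308/25 kN·m

Load 1 — triangular load w₀=9 kN/m (0→w₀ over full span):
  R_A = 3w₀L/20 = 3·9·20/20 = 27 kN
  M_A = w₀L²/30 = 9·20²/30 = 120 kN·m
  R_B = 7w₀L/20 = 7·9·20/20 = 63 kN
  M_B = -w₀L²/20 = -9·20²/20 = -180 kN·m
Load 2 — point force P=-4 kN at a=8 m (b=L-a=12):
  R_A = Pb²(3a+b)/L³ = (-4)·12²·(3·8+12)/20³ = -324/125 kN
  M_A = Pab²/L² = (-4)·8·12²/20² = -288/25 kN·m
  R_B = Pa²(a+3b)/L³ = (-4)·8²·(8+3·12)/20³ = -176/125 kN
  M_B = -Pa²b/L² = -(-4)·8²·12/20² = 192/25 kN·m
Superposition: R_A = 3051/125 kN, M_A = 2712/25 kN·m, R_B = 7699/125 kN, M_B = -4308/25 kN·m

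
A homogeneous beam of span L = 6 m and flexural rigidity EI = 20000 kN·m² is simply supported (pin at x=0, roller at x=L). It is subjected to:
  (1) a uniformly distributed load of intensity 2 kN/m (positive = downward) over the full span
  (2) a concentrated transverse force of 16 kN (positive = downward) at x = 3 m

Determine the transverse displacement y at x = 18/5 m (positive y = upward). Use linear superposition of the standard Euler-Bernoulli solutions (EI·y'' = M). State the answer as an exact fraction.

y(18/5) = -7821/1562500 m

Load 1 — uniform load w=2 kN/m over full span:
  y_1 = -wx(L³-2Lx²+x³)/(24EI) = -2·(18/5)·(6³-2·6·(18/5)²+(18/5)³)/(24·20000) = -2511/1562500 m
Load 2 — point force P=16 kN at a=3 m (b=L-a=3):
  y_2 = -Pa(L-x)(2Lx-a²-x²)/(6LEI)  [x>a] = -16·3·(6-(18/5))·(2·6·(18/5)-3²-(18/5)²)/(6·6·20000) = -531/156250 m
Superposition: y = Σ y_i = -7821/1562500 m ≈ -0.005005 m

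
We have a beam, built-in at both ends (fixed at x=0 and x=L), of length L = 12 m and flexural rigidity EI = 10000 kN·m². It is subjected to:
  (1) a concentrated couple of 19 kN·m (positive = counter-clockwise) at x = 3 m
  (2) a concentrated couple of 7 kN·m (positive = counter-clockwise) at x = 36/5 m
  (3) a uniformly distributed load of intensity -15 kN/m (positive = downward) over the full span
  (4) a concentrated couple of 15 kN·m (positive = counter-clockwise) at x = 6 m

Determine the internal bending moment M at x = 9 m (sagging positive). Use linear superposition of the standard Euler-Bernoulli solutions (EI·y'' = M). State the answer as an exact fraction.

M(9) = -20369/800 kN·m

Load 1 — applied couple M₀=19 kN·m at a=3 m (b=L-a=9):
  M_1 = R_Ax - M_A - M₀  [x>a] with R_A=57/32, M_A=-57/16 = (57/32)·9 - (-57/16) - 19 = 19/32 kN·m
Load 2 — applied couple M₀=7 kN·m at a=36/5 m (b=L-a=24/5):
  M_2 = R_Ax - M_A - M₀  [x>a] with R_A=21/25, M_A=56/25 = (21/25)·9 - (56/25) - 7 = -42/25 kN·m
Load 3 — uniform load w=-15 kN/m over full span:
  M_3 = wLx/2 - wL²/12 - wx²/2 = (-15)·12·9/2 - (-15)·12²/12 - (-15)·9²/2 = -45/2 kN·m
Load 4 — applied couple M₀=15 kN·m at a=6 m (b=L-a=6):
  M_4 = R_Ax - M_A - M₀  [x>a] with R_A=15/8, M_A=15/4 = (15/8)·9 - (15/4) - 15 = -15/8 kN·m
Superposition: M = Σ M_i = -20369/800 kN·m ≈ -25.461250 kN·m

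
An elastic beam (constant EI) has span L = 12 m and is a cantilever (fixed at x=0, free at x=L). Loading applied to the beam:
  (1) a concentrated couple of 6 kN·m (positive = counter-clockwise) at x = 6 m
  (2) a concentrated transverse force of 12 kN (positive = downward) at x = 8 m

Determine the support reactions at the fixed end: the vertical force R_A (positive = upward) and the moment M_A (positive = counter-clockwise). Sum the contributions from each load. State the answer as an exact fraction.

Load 1 — applied couple M₀=6 kN·m at a=6 m (b=L-a=6):
  R_A = 0 kN
  M_A = -M₀ = -6 kN·m
Load 2 — point force P=12 kN at a=8 m (b=L-a=4):
  R_A = P = 12 kN
  M_A = Pa = 12·8 = 96 kN·m
Superposition: R_A = 12 kN, M_A = 90 kN·m

R_A = 12 kN, M_A = 90 kN·m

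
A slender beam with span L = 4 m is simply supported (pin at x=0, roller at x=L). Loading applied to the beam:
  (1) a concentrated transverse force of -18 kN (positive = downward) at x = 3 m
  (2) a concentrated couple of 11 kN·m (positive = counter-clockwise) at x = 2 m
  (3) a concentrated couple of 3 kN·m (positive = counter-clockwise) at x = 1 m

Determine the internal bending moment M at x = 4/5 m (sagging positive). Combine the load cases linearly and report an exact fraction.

M(4/5) = -4/5 kN·m

Load 1 — point force P=-18 kN at a=3 m (b=L-a=1):
  M_1 = Pbx/L  [x≤a] = (-18)·1·(4/5)/4 = -18/5 kN·m
Load 2 — applied couple M₀=11 kN·m at a=2 m (b=L-a=2):
  M_2 = M₀x/L  [x≤a] = 11·(4/5)/4 = 11/5 kN·m
Load 3 — applied couple M₀=3 kN·m at a=1 m (b=L-a=3):
  M_3 = M₀x/L  [x≤a] = 3·(4/5)/4 = 3/5 kN·m
Superposition: M = Σ M_i = -4/5 kN·m ≈ -0.800000 kN·m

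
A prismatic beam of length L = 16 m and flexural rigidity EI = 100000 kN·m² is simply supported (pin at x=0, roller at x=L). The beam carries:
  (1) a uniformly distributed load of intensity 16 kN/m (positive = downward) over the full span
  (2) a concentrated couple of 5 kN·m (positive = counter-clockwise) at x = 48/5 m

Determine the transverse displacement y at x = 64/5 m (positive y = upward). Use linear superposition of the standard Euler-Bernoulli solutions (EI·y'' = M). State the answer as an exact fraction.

Load 1 — uniform load w=16 kN/m over full span:
  y_1 = -wx(L³-2Lx²+x³)/(24EI) = -16·(64/5)·(16³-2·16·(64/5)²+(64/5)³)/(24·100000) = -475136/5859375 m
Load 2 — applied couple M₀=5 kN·m at a=48/5 m (b=L-a=32/5):
  y_2 = (M₀x³/(6L)-M₀(x-a)²/2+C₁x)/EI  [x>a] with C₁=M₀(3b²-L²)/(6L)=-104/15 = (5·(64/5)³/(6·16)-5·((64/5)-(48/5))²/2+(-104/15)·(64/5))/100000 = -4/78125 m
Superposition: y = Σ y_i = -475436/5859375 m ≈ -0.081141 m

y(64/5) = -475436/5859375 m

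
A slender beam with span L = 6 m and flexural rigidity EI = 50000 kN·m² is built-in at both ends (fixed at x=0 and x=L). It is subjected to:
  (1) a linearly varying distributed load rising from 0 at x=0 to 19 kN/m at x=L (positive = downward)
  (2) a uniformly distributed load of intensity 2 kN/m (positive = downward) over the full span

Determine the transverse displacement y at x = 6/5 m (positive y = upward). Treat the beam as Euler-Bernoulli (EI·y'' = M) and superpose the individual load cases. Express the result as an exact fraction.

Load 1 — triangular load w₀=19 kN/m (0→w₀ over full span):
  y_1 = -w₀x²(L-x)²(x+2L)/(120LEI) = -19·(6/5)²·(6-(6/5))²·((6/5)+2·6)/(120·6·50000) = -11286/48828125 m
Load 2 — uniform load w=2 kN/m over full span:
  y_2 = -wx²(L-x)²/(24EI) = -2·(6/5)²·(6-(6/5))²/(24·50000) = -108/1953125 m
Superposition: y = Σ y_i = -13986/48828125 m ≈ -0.000286 m

y(6/5) = -13986/48828125 m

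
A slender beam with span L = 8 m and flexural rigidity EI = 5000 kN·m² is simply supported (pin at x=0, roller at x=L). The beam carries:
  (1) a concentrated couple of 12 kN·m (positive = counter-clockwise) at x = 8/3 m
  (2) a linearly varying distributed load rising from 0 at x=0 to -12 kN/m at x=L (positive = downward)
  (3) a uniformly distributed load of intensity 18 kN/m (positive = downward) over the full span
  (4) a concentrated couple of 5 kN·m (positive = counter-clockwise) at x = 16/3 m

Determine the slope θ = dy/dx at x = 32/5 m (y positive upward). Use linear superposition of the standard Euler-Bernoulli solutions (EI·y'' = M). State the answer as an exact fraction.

θ(32/5) = 137143/3515625 rad

Load 1 — applied couple M₀=12 kN·m at a=8/3 m (b=L-a=16/3):
  θ_1 = (M₀x²/(2L)-M₀(x-a)+C₁)/EI  [x>a] with C₁=M₀(3b²-L²)/(6L)=16/3 = (12·(32/5)²/(2·8)-12·((32/5)-(8/3))+(16/3))/5000 = -82/46875 rad
Load 2 — triangular load w₀=-12 kN/m (0→w₀ over full span):
  θ_2 = -w₀(7L⁴-30L²x²+15x⁴)/(360LEI) = -(-12)·(7·8⁴-30·8²·(32/5)²+15·(32/5)⁴)/(360·8·5000) = -24224/1171875 rad
Load 3 — uniform load w=18 kN/m over full span:
  θ_3 = -w(L³-6Lx²+4x³)/(24EI) = -18·(8³-6·8·(32/5)²+4·(32/5)³)/(24·5000) = 4752/78125 rad
Load 4 — applied couple M₀=5 kN·m at a=16/3 m (b=L-a=8/3):
  θ_4 = (M₀x²/(2L)-M₀(x-a)+C₁)/EI  [x>a] with C₁=M₀(3b²-L²)/(6L)=-40/9 = (5·(32/5)²/(2·8)-5·((32/5)-(16/3))+(-40/9))/5000 = 17/28125 rad
Superposition: θ = Σ θ_i = 137143/3515625 rad ≈ 0.039010 rad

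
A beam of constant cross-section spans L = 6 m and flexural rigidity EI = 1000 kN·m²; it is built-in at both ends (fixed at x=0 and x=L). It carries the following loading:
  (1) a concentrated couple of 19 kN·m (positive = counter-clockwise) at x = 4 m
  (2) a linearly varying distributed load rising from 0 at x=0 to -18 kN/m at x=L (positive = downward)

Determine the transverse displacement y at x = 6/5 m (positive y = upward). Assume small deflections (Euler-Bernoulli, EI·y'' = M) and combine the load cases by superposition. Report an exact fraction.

y(6/5) = 59411/7812500 m

Load 1 — applied couple M₀=19 kN·m at a=4 m (b=L-a=2):
  y_1 = (R_Ax³/6 - M_Ax²/2)/EI  [x≤a] with R_A=38/9, M_A=19/3 = ((38/9)·(6/5)³/6 - (19/3)·(6/5)²/2)/1000 = -209/62500 m
Load 2 — triangular load w₀=-18 kN/m (0→w₀ over full span):
  y_2 = -w₀x²(L-x)²(x+2L)/(120LEI) = -(-18)·(6/5)²·(6-(6/5))²·((6/5)+2·6)/(120·6·1000) = 21384/1953125 m
Superposition: y = Σ y_i = 59411/7812500 m ≈ 0.007605 m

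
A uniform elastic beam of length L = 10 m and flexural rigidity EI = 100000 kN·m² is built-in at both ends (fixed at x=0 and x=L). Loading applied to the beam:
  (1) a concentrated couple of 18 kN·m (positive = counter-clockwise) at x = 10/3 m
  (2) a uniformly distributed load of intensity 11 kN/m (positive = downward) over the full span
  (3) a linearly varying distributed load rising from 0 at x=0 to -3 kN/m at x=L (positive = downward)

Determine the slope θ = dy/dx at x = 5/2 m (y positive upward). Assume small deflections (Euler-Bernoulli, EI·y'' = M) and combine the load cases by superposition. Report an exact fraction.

Load 1 — applied couple M₀=18 kN·m at a=10/3 m (b=L-a=20/3):
  θ_1 = (R_Ax²/2 - M_Ax)/EI  [x≤a] with R_A=12/5, M_A=0 = ((12/5)·(5/2)²/2 - 0·(5/2))/100000 = 3/40000 rad
Load 2 — uniform load w=11 kN/m over full span:
  θ_2 = -wx(L-x)(L-2x)/(12EI) = -11·(5/2)·(10-(5/2))·(10-2·(5/2))/(12·100000) = -11/12800 rad
Load 3 — triangular load w₀=-3 kN/m (0→w₀ over full span):
  θ_3 = -w₀(2x(L-x)(L-2x)(x+2L)+x²(L-x)²)/(120LEI) = -(-3)·(2·(5/2)·(10-(5/2))·(10-2·(5/2))·((5/2)+2·10)+(5/2)²·(10-(5/2))²)/(120·10·100000) = 117/1024000 rad
Superposition: θ = Σ θ_i = -3431/5120000 rad ≈ -0.000670 rad

θ(5/2) = -3431/5120000 rad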